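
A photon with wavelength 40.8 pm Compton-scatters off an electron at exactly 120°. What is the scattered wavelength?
44.4395 pm

Using the Compton formula: λ' = λ + λ_C(1 − cos θ)

For θ = 120°, cos θ = -1/2 (exact) = -0.5000, so:
1 − cos 120° = 1 − (-1/2) = 1.5000

Δλ = λ_C × 1.5000 = 2.4263 × 1.5000 = 3.6395 pm

λ' = 40.8 + 3.6395 = 44.4395 pm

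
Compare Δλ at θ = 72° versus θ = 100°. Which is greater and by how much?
100° produces the larger shift by a factor of 1.699

Calculate both shifts using Δλ = λ_C(1 - cos θ):

For θ₁ = 72°:
Δλ₁ = 2.4263 × (1 - cos(72°))
Δλ₁ = 2.4263 × 0.6910
Δλ₁ = 1.6765 pm

For θ₂ = 100°:
Δλ₂ = 2.4263 × (1 - cos(100°))
Δλ₂ = 2.4263 × 1.1736
Δλ₂ = 2.8476 pm

The 100° angle produces the larger shift.
Ratio: 2.8476/1.6765 = 1.699

(Intermediate values are shown rounded; full precision is carried through to the final answer.)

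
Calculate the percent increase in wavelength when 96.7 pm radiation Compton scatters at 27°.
0.2735%

Calculate the Compton shift:
Δλ = λ_C(1 - cos(27°))
Δλ = 2.4263 × (1 - cos(27°))
Δλ = 2.4263 × 0.1090
Δλ = 0.2645 pm

Percentage change:
(Δλ/λ₀) × 100 = (0.2645/96.7) × 100
= 0.2735%

(Intermediate values are shown rounded; full precision is carried through to the final answer.)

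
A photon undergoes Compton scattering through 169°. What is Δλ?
4.8080 pm

Using the Compton scattering formula:
Δλ = λ_C(1 - cos θ)

where λ_C = h/(m_e·c) ≈ 2.4263 pm is the Compton wavelength of an electron.

For θ = 169°:
cos(169°) = -0.9816
1 - cos(169°) = 1.9816

Δλ = 2.4263 × 1.9816
Δλ = 4.8080 pm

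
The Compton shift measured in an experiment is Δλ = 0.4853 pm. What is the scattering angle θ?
36.87°

From the Compton formula Δλ = λ_C(1 - cos θ), we can solve for θ:

cos θ = 1 - Δλ/λ_C

Given:
- Δλ = 0.4853 pm
- λ_C = h/(m_e·c) ≈ 2.42631024 pm

cos θ = 1 - 0.4853/2.42631024
cos θ = 1 - 0.200016
cos θ = 0.799984

θ = arccos(0.799984)
θ = 36.87°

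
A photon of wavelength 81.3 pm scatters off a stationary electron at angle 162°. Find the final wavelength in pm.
86.0339 pm

Using the Compton scattering formula:
λ' = λ + Δλ = λ + λ_C(1 - cos θ)

Given:
- Initial wavelength λ = 81.3 pm
- Scattering angle θ = 162°
- Compton wavelength λ_C ≈ 2.4263 pm

Calculate the shift:
Δλ = 2.4263 × (1 - cos(162°))
Δλ = 2.4263 × 1.9511
Δλ = 4.7339 pm

Final wavelength:
λ' = 81.3 + 4.7339 = 86.0339 pm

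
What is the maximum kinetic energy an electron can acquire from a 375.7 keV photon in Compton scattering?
223.6226 keV

Maximum energy transfer occurs at θ = 180° (backscattering).

Initial photon: E₀ = 375.7 keV → λ₀ = 3.3001 pm

Maximum Compton shift (at 180°):
Δλ_max = 2λ_C = 2 × 2.4263 = 4.8526 pm

Final wavelength:
λ' = 3.3001 + 4.8526 = 8.1527 pm

Minimum photon energy (maximum energy to electron):
E'_min = hc/λ' = 152.0774 keV

Maximum electron kinetic energy:
K_max = E₀ - E'_min = 375.7000 - 152.0774 = 223.6226 keV

(Intermediate values are shown rounded; full precision is carried through to the final answer.)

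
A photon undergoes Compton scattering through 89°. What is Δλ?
2.3840 pm

Using the Compton scattering formula:
Δλ = λ_C(1 - cos θ)

where λ_C = h/(m_e·c) ≈ 2.4263 pm is the Compton wavelength of an electron.

For θ = 89°:
cos(89°) = 0.0175
1 - cos(89°) = 0.9825

Δλ = 2.4263 × 0.9825
Δλ = 2.3840 pm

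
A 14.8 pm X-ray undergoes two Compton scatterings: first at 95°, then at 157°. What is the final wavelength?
22.0975 pm

Apply Compton shift twice:

First scattering at θ₁ = 95°:
Δλ₁ = λ_C(1 - cos(95°))
Δλ₁ = 2.4263 × 1.0872
Δλ₁ = 2.6378 pm

After first scattering:
λ₁ = 14.8 + 2.6378 = 17.4378 pm

Second scattering at θ₂ = 157°:
Δλ₂ = λ_C(1 - cos(157°))
Δλ₂ = 2.4263 × 1.9205
Δλ₂ = 4.6597 pm

Final wavelength:
λ₂ = 17.4378 + 4.6597 = 22.0975 pm

Total shift: Δλ_total = 2.6378 + 4.6597 = 7.2975 pm

(Intermediate values are shown rounded; full precision is carried through to the final answer.)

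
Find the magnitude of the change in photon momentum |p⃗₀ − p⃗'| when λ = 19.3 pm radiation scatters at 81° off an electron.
4.2530e-23 kg·m/s

Photon momentum magnitude is p = h/λ.

Initial momentum:
p₀ = h/λ = 6.6261e-34/1.9300e-11 = 3.4332e-23 kg·m/s

After scattering:
λ' = λ + Δλ = 19.3 + 2.0468 = 21.3468 pm
p' = h/λ' = 6.6261e-34/2.1347e-11 = 3.1040e-23 kg·m/s

Momentum is a vector; the scattered photon's direction makes angle θ = 81° with the incident direction. The magnitude of the vector change Δp⃗ = p⃗₀ − p⃗' is found from the law of cosines:
|Δp⃗|² = p₀² + p'² − 2p₀p'cos θ
|Δp⃗|² = (3.4332e-23)² + (3.1040e-23)² − 2·3.4332e-23·3.1040e-23·cos(81°)
|Δp⃗| = 4.2530e-23 kg·m/s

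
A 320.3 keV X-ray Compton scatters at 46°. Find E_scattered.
268.8453 keV

First convert energy to wavelength:
λ = hc/E, with hc ≈ 1239.842 keV·pm (i.e. 1239.842 eV·nm)

For E = 320.3 keV = 320300 eV:
λ = 1239.842 keV·pm / 320.3 keV
λ = 3.8709 pm

Calculate the Compton shift:
Δλ = λ_C(1 - cos(46°)) = 2.4263 × 0.3053
Δλ = 0.7409 pm

Final wavelength:
λ' = 3.8709 + 0.7409 = 4.6117 pm

Final energy:
E' = hc/λ' = 1239.842 / 4.6117 = 268.8453 keV

(Intermediate values are shown rounded; full precision is carried through to the final answer.)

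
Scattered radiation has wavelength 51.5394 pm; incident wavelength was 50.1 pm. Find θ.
66.00°

First find the wavelength shift:
Δλ = λ' - λ = 51.5394 - 50.1 = 1.4394 pm

Using Δλ = λ_C(1 - cos θ), with λ_C = h/(m_e·c) ≈ 2.42631024 pm:
cos θ = 1 - Δλ/λ_C
cos θ = 1 - 1.4394/2.42631024
cos θ = 0.406754

θ = arccos(0.406754)
θ = 66.00°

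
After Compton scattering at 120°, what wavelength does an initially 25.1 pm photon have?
28.7395 pm

Using the Compton formula: λ' = λ + λ_C(1 − cos θ)

For θ = 120°, cos θ = -1/2 (exact) = -0.5000, so:
1 − cos 120° = 1 − (-1/2) = 1.5000

Δλ = λ_C × 1.5000 = 2.4263 × 1.5000 = 3.6395 pm

λ' = 25.1 + 3.6395 = 28.7395 pm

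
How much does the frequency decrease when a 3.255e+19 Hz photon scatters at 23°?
6.677e+17 Hz (decrease)

Convert frequency to wavelength (c = 299792458 m/s):
λ₀ = c/f₀ = 299792458/3.255e+19 = 9.2102138e-12 m = 9.2102 pm

Calculate Compton shift:
Δλ = λ_C(1 - cos(23°)) = 0.1929 pm

Final wavelength:
λ' = λ₀ + Δλ = 9.2102 + 0.1929 = 9.4031 pm

Final frequency:
f' = c/λ' = 299792458/9.4030937e-12 = 3.1882322e+19 Hz

Frequency shift (decrease):
Δf = f₀ - f' = 3.255e+19 - 3.1882322e+19 = 6.677e+17 Hz

(Intermediate values are shown rounded; full precision is carried through to the final answer.)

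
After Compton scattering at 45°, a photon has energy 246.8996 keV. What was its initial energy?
287.6000 keV

Convert final energy to wavelength (hc ≈ 1239.842 keV·pm):
λ' = hc/E' = 1239.842 / 246.8996 = 5.0216 pm

Calculate the Compton shift:
Δλ = λ_C(1 - cos(45°))
Δλ = 2.4263 × (1 - cos(45°))
Δλ = 0.7106 pm

Initial wavelength:
λ = λ' - Δλ = 5.0216 - 0.7106 = 4.3110 pm

Initial energy:
E = hc/λ = 1239.842 / 4.3110 = 287.6000 keV

(Intermediate values are shown rounded; full precision is carried through to the final answer.)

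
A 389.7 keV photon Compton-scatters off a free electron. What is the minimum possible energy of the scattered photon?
154.3215 keV (at θ = 180°)

The scattered photon has minimum energy when its wavelength is maximum, i.e., when the Compton shift Δλ = λ_C(1 − cos θ) is maximum. This occurs at θ = 180° (backscattering), giving Δλ_max = 2λ_C = 4.8526 pm.

Initial wavelength: λ₀ = hc/E₀ = 3.1815 pm
Maximum final wavelength: λ'_max = λ₀ + 2λ_C = 3.1815 + 4.8526 = 8.0341 pm
Minimum final energy: E'_min = hc/λ'_max = 154.3215 keV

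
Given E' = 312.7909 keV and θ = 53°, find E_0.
413.5999 keV

Convert final energy to wavelength (hc ≈ 1239.842 keV·pm):
λ' = hc/E' = 1239.842 / 312.7909 = 3.9638 pm

Calculate the Compton shift:
Δλ = λ_C(1 - cos(53°))
Δλ = 2.4263 × (1 - cos(53°))
Δλ = 0.9661 pm

Initial wavelength:
λ = λ' - Δλ = 3.9638 - 0.9661 = 2.9977 pm

Initial energy:
E = hc/λ = 1239.842 / 2.9977 = 413.5999 keV

(Intermediate values are shown rounded; full precision is carried through to the final answer.)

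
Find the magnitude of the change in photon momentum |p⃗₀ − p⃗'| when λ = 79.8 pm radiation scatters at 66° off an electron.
8.9654e-24 kg·m/s

Photon momentum magnitude is p = h/λ.

Initial momentum:
p₀ = h/λ = 6.6261e-34/7.9800e-11 = 8.3033e-24 kg·m/s

After scattering:
λ' = λ + Δλ = 79.8 + 1.4394 = 81.2394 pm
p' = h/λ' = 6.6261e-34/8.1239e-11 = 8.1562e-24 kg·m/s

Momentum is a vector; the scattered photon's direction makes angle θ = 66° with the incident direction. The magnitude of the vector change Δp⃗ = p⃗₀ − p⃗' is found from the law of cosines:
|Δp⃗|² = p₀² + p'² − 2p₀p'cos θ
|Δp⃗|² = (8.3033e-24)² + (8.1562e-24)² − 2·8.3033e-24·8.1562e-24·cos(66°)
|Δp⃗| = 8.9654e-24 kg·m/s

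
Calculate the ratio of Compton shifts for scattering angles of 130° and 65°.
130° produces the larger shift by a factor of 2.845

Calculate both shifts using Δλ = λ_C(1 - cos θ):

For θ₁ = 65°:
Δλ₁ = 2.4263 × (1 - cos(65°))
Δλ₁ = 2.4263 × 0.5774
Δλ₁ = 1.4009 pm

For θ₂ = 130°:
Δλ₂ = 2.4263 × (1 - cos(130°))
Δλ₂ = 2.4263 × 1.6428
Δλ₂ = 3.9859 pm

The 130° angle produces the larger shift.
Ratio: 3.9859/1.4009 = 2.845

(Intermediate values are shown rounded; full precision is carried through to the final answer.)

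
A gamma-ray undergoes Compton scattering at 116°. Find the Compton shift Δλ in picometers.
3.4899 pm

Using the Compton scattering formula:
Δλ = λ_C(1 - cos θ)

where λ_C = h/(m_e·c) ≈ 2.4263 pm is the Compton wavelength of an electron.

For θ = 116°:
cos(116°) = -0.4384
1 - cos(116°) = 1.4384

Δλ = 2.4263 × 1.4384
Δλ = 3.4899 pm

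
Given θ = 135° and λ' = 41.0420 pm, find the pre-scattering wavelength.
36.9000 pm

From λ' = λ + Δλ, we have λ = λ' - Δλ

First calculate the Compton shift:
Δλ = λ_C(1 - cos θ)
Δλ = 2.4263 × (1 - cos(135°))
Δλ = 2.4263 × 1.7071
Δλ = 4.1420 pm

Initial wavelength:
λ = λ' - Δλ
λ = 41.0420 - 4.1420
λ = 36.9000 pm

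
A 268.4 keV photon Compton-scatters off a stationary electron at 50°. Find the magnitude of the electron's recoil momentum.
1.1354e-22 kg·m/s

The electron is initially at rest, so by conservation of momentum:
p⃗_e = p⃗₀ − p⃗'  (incident photon momentum minus scattered photon momentum)

Photon momentum magnitudes (p = h/λ = E/c):
λ₀ = hc/E₀ = 4.6194 pm → p₀ = h/λ₀ = 1.4344e-22 kg·m/s
Δλ = λ_C(1 − cos 50°) = 0.8667 pm
λ' = 5.4861 pm → p' = h/λ' = 1.2078e-22 kg·m/s

The scattered photon makes angle θ = 50° with the incident direction, so by the law of cosines:
|p⃗_e|² = p₀² + p'² − 2p₀p'cos θ
|p⃗_e|² = (1.4344e-22)² + (1.2078e-22)² − 2·1.4344e-22·1.2078e-22·cos(50°)
|p⃗_e| = 1.1354e-22 kg·m/s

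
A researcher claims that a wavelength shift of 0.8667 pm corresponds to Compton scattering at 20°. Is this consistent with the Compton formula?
No, inconsistent

Calculate the expected shift for θ = 20°:

Δλ_expected = λ_C(1 - cos(20°))
Δλ_expected = 2.4263 × (1 - cos(20°))
Δλ_expected = 2.4263 × 0.0603
Δλ_expected = 0.1463 pm

Given shift: 0.8667 pm
Expected shift: 0.1463 pm
Difference: 0.7204 pm

The values do not match. The given shift corresponds to θ ≈ 50.0°, not 20°.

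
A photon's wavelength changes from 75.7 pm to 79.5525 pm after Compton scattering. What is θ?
126.00°

First find the wavelength shift:
Δλ = λ' - λ = 79.5525 - 75.7 = 3.8525 pm

Using Δλ = λ_C(1 - cos θ), with λ_C = h/(m_e·c) ≈ 2.42631024 pm:
cos θ = 1 - Δλ/λ_C
cos θ = 1 - 3.8525/2.42631024
cos θ = -0.587802

θ = arccos(-0.587802)
θ = 126.00°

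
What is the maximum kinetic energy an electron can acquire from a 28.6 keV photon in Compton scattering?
2.8791 keV

Maximum energy transfer occurs at θ = 180° (backscattering).

Initial photon: E₀ = 28.6 keV → λ₀ = 43.3511 pm

Maximum Compton shift (at 180°):
Δλ_max = 2λ_C = 2 × 2.4263 = 4.8526 pm

Final wavelength:
λ' = 43.3511 + 4.8526 = 48.2037 pm

Minimum photon energy (maximum energy to electron):
E'_min = hc/λ' = 25.7209 keV

Maximum electron kinetic energy:
K_max = E₀ - E'_min = 28.6000 - 25.7209 = 2.8791 keV

(Intermediate values are shown rounded; full precision is carried through to the final answer.)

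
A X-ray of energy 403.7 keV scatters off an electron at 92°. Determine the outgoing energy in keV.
222.1070 keV

First convert energy to wavelength:
λ = hc/E, with hc ≈ 1239.842 keV·pm (i.e. 1239.842 eV·nm)

For E = 403.7 keV = 403700 eV:
λ = 1239.842 keV·pm / 403.7 keV
λ = 3.0712 pm

Calculate the Compton shift:
Δλ = λ_C(1 - cos(92°)) = 2.4263 × 1.0349
Δλ = 2.5110 pm

Final wavelength:
λ' = 3.0712 + 2.5110 = 5.5822 pm

Final energy:
E' = hc/λ' = 1239.842 / 5.5822 = 222.1070 keV

(Intermediate values are shown rounded; full precision is carried through to the final answer.)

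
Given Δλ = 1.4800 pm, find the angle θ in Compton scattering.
67.04°

From the Compton formula Δλ = λ_C(1 - cos θ), we can solve for θ:

cos θ = 1 - Δλ/λ_C

Given:
- Δλ = 1.4800 pm
- λ_C = h/(m_e·c) ≈ 2.42631024 pm

cos θ = 1 - 1.4800/2.42631024
cos θ = 1 - 0.609980
cos θ = 0.390020

θ = arccos(0.390020)
θ = 67.04°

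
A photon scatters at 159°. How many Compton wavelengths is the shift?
1.9336 λ_C

The Compton shift formula is:
Δλ = λ_C(1 - cos θ)

Dividing both sides by λ_C:
Δλ/λ_C = 1 - cos θ

For θ = 159°:
Δλ/λ_C = 1 - cos(159°)
Δλ/λ_C = 1 - -0.9336
Δλ/λ_C = 1.9336

This means the shift is 1.9336 × λ_C = 4.6915 pm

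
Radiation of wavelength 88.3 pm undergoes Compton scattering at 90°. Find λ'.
90.7263 pm

Using the Compton formula: λ' = λ + λ_C(1 − cos θ)

For θ = 90°, cos θ = 0 (exact) = 0.0000, so:
1 − cos 90° = 1 − (0) = 1.0000

Δλ = λ_C × 1.0000 = 2.4263 × 1.0000 = 2.4263 pm

λ' = 88.3 + 2.4263 = 90.7263 pm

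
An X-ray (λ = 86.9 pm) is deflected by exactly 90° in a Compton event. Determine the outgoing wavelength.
89.3263 pm

Using the Compton formula: λ' = λ + λ_C(1 − cos θ)

For θ = 90°, cos θ = 0 (exact) = 0.0000, so:
1 − cos 90° = 1 − (0) = 1.0000

Δλ = λ_C × 1.0000 = 2.4263 × 1.0000 = 2.4263 pm

λ' = 86.9 + 2.4263 = 89.3263 pm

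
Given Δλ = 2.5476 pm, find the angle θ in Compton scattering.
92.87°

From the Compton formula Δλ = λ_C(1 - cos θ), we can solve for θ:

cos θ = 1 - Δλ/λ_C

Given:
- Δλ = 2.5476 pm
- λ_C = h/(m_e·c) ≈ 2.42631024 pm

cos θ = 1 - 2.5476/2.42631024
cos θ = 1 - 1.049989
cos θ = -0.049989

θ = arccos(-0.049989)
θ = 92.87°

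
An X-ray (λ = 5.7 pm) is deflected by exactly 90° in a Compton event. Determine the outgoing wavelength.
8.1263 pm

Using the Compton formula: λ' = λ + λ_C(1 − cos θ)

For θ = 90°, cos θ = 0 (exact) = 0.0000, so:
1 − cos 90° = 1 − (0) = 1.0000

Δλ = λ_C × 1.0000 = 2.4263 × 1.0000 = 2.4263 pm

λ' = 5.7 + 2.4263 = 8.1263 pm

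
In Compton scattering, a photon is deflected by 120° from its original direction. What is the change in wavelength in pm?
3.6395 pm

Using the Compton scattering formula:
Δλ = λ_C(1 - cos θ)

where λ_C = h/(m_e·c) ≈ 2.4263 pm is the Compton wavelength of an electron.

For θ = 120°:
cos(120°) = -0.5000
1 - cos(120°) = 1.5000

Δλ = 2.4263 × 1.5000
Δλ = 3.6395 pm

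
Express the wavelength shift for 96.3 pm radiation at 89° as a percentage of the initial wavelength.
2.4756%

Calculate the Compton shift:
Δλ = λ_C(1 - cos(89°))
Δλ = 2.4263 × (1 - cos(89°))
Δλ = 2.4263 × 0.9825
Δλ = 2.3840 pm

Percentage change:
(Δλ/λ₀) × 100 = (2.3840/96.3) × 100
= 2.4756%

(Intermediate values are shown rounded; full precision is carried through to the final answer.)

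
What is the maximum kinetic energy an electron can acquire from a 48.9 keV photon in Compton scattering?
7.8555 keV

Maximum energy transfer occurs at θ = 180° (backscattering).

Initial photon: E₀ = 48.9 keV → λ₀ = 25.3546 pm

Maximum Compton shift (at 180°):
Δλ_max = 2λ_C = 2 × 2.4263 = 4.8526 pm

Final wavelength:
λ' = 25.3546 + 4.8526 = 30.2073 pm

Minimum photon energy (maximum energy to electron):
E'_min = hc/λ' = 41.0445 keV

Maximum electron kinetic energy:
K_max = E₀ - E'_min = 48.9000 - 41.0445 = 7.8555 keV

(Intermediate values are shown rounded; full precision is carried through to the final answer.)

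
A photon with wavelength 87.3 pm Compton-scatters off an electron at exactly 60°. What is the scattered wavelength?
88.5132 pm

Using the Compton formula: λ' = λ + λ_C(1 − cos θ)

For θ = 60°, cos θ = 1/2 (exact) = 0.5000, so:
1 − cos 60° = 1 − (1/2) = 0.5000

Δλ = λ_C × 0.5000 = 2.4263 × 0.5000 = 1.2132 pm

λ' = 87.3 + 1.2132 = 88.5132 pm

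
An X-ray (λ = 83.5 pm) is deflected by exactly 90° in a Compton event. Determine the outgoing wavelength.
85.9263 pm

Using the Compton formula: λ' = λ + λ_C(1 − cos θ)

For θ = 90°, cos θ = 0 (exact) = 0.0000, so:
1 − cos 90° = 1 − (0) = 1.0000

Δλ = λ_C × 1.0000 = 2.4263 × 1.0000 = 2.4263 pm

λ' = 83.5 + 2.4263 = 85.9263 pm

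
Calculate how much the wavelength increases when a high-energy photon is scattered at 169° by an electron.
4.8080 pm

Using the Compton scattering formula:
Δλ = λ_C(1 - cos θ)

where λ_C = h/(m_e·c) ≈ 2.4263 pm is the Compton wavelength of an electron.

For θ = 169°:
cos(169°) = -0.9816
1 - cos(169°) = 1.9816

Δλ = 2.4263 × 1.9816
Δλ = 4.8080 pm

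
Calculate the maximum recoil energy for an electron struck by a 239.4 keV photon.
115.8061 keV

Maximum energy transfer occurs at θ = 180° (backscattering).

Initial photon: E₀ = 239.4 keV → λ₀ = 5.1790 pm

Maximum Compton shift (at 180°):
Δλ_max = 2λ_C = 2 × 2.4263 = 4.8526 pm

Final wavelength:
λ' = 5.1790 + 4.8526 = 10.0316 pm

Minimum photon energy (maximum energy to electron):
E'_min = hc/λ' = 123.5939 keV

Maximum electron kinetic energy:
K_max = E₀ - E'_min = 239.4000 - 123.5939 = 115.8061 keV

(Intermediate values are shown rounded; full precision is carried through to the final answer.)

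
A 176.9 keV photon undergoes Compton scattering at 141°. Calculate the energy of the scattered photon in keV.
109.5206 keV

First convert energy to wavelength:
λ = hc/E, with hc ≈ 1239.842 keV·pm (i.e. 1239.842 eV·nm)

For E = 176.9 keV = 176900 eV:
λ = 1239.842 keV·pm / 176.9 keV
λ = 7.0087 pm

Calculate the Compton shift:
Δλ = λ_C(1 - cos(141°)) = 2.4263 × 1.7771
Δλ = 4.3119 pm

Final wavelength:
λ' = 7.0087 + 4.3119 = 11.3206 pm

Final energy:
E' = hc/λ' = 1239.842 / 11.3206 = 109.5206 keV

(Intermediate values are shown rounded; full precision is carried through to the final answer.)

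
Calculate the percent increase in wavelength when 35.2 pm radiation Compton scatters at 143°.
12.3979%

Calculate the Compton shift:
Δλ = λ_C(1 - cos(143°))
Δλ = 2.4263 × (1 - cos(143°))
Δλ = 2.4263 × 1.7986
Δλ = 4.3640 pm

Percentage change:
(Δλ/λ₀) × 100 = (4.3640/35.2) × 100
= 12.3979%

(Intermediate values are shown rounded; full precision is carried through to the final answer.)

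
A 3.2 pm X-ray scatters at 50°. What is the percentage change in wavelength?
27.0846%

Calculate the Compton shift:
Δλ = λ_C(1 - cos(50°))
Δλ = 2.4263 × (1 - cos(50°))
Δλ = 2.4263 × 0.3572
Δλ = 0.8667 pm

Percentage change:
(Δλ/λ₀) × 100 = (0.8667/3.2) × 100
= 27.0846%

(Intermediate values are shown rounded; full precision is carried through to the final answer.)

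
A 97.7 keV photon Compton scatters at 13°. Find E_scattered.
97.2236 keV

First convert energy to wavelength:
λ = hc/E, with hc ≈ 1239.842 keV·pm (i.e. 1239.842 eV·nm)

For E = 97.7 keV = 97700 eV:
λ = 1239.842 keV·pm / 97.7 keV
λ = 12.6903 pm

Calculate the Compton shift:
Δλ = λ_C(1 - cos(13°)) = 2.4263 × 0.0256
Δλ = 0.0622 pm

Final wavelength:
λ' = 12.6903 + 0.0622 = 12.7525 pm

Final energy:
E' = hc/λ' = 1239.842 / 12.7525 = 97.2236 keV

(Intermediate values are shown rounded; full precision is carried through to the final answer.)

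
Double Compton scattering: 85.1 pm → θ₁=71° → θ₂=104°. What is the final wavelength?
89.7497 pm

Apply Compton shift twice:

First scattering at θ₁ = 71°:
Δλ₁ = λ_C(1 - cos(71°))
Δλ₁ = 2.4263 × 0.6744
Δλ₁ = 1.6364 pm

After first scattering:
λ₁ = 85.1 + 1.6364 = 86.7364 pm

Second scattering at θ₂ = 104°:
Δλ₂ = λ_C(1 - cos(104°))
Δλ₂ = 2.4263 × 1.2419
Δλ₂ = 3.0133 pm

Final wavelength:
λ₂ = 86.7364 + 3.0133 = 89.7497 pm

Total shift: Δλ_total = 1.6364 + 3.0133 = 4.6497 pm

(Intermediate values are shown rounded; full precision is carried through to the final answer.)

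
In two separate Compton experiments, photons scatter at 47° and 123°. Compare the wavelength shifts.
123° produces the larger shift by a factor of 4.857

Calculate both shifts using Δλ = λ_C(1 - cos θ):

For θ₁ = 47°:
Δλ₁ = 2.4263 × (1 - cos(47°))
Δλ₁ = 2.4263 × 0.3180
Δλ₁ = 0.7716 pm

For θ₂ = 123°:
Δλ₂ = 2.4263 × (1 - cos(123°))
Δλ₂ = 2.4263 × 1.5446
Δλ₂ = 3.7478 pm

The 123° angle produces the larger shift.
Ratio: 3.7478/0.7716 = 4.857

(Intermediate values are shown rounded; full precision is carried through to the final answer.)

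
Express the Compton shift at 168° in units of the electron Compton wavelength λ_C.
1.9781 λ_C

The Compton shift formula is:
Δλ = λ_C(1 - cos θ)

Dividing both sides by λ_C:
Δλ/λ_C = 1 - cos θ

For θ = 168°:
Δλ/λ_C = 1 - cos(168°)
Δλ/λ_C = 1 - -0.9781
Δλ/λ_C = 1.9781

This means the shift is 1.9781 × λ_C = 4.7996 pm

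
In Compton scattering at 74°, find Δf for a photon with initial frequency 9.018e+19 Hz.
3.119e+19 Hz (decrease)

Convert frequency to wavelength (c = 299792458 m/s):
λ₀ = c/f₀ = 299792458/9.018e+19 = 3.3243786e-12 m = 3.3244 pm

Calculate Compton shift:
Δλ = λ_C(1 - cos(74°)) = 1.7575 pm

Final wavelength:
λ' = λ₀ + Δλ = 3.3244 + 1.7575 = 5.0819 pm

Final frequency:
f' = c/λ' = 299792458/5.0819071e-12 = 5.8992118e+19 Hz

Frequency shift (decrease):
Δf = f₀ - f' = 9.018e+19 - 5.8992118e+19 = 3.119e+19 Hz

(Intermediate values are shown rounded; full precision is carried through to the final answer.)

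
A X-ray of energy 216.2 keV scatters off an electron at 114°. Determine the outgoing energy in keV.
135.5333 keV

First convert energy to wavelength:
λ = hc/E, with hc ≈ 1239.842 keV·pm (i.e. 1239.842 eV·nm)

For E = 216.2 keV = 216200 eV:
λ = 1239.842 keV·pm / 216.2 keV
λ = 5.7347 pm

Calculate the Compton shift:
Δλ = λ_C(1 - cos(114°)) = 2.4263 × 1.4067
Δλ = 3.4132 pm

Final wavelength:
λ' = 5.7347 + 3.4132 = 9.1479 pm

Final energy:
E' = hc/λ' = 1239.842 / 9.1479 = 135.5333 keV

(Intermediate values are shown rounded; full precision is carried through to the final answer.)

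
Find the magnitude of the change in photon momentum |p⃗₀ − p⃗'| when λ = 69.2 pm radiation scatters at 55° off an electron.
8.7785e-24 kg·m/s

Photon momentum magnitude is p = h/λ.

Initial momentum:
p₀ = h/λ = 6.6261e-34/6.9200e-11 = 9.5752e-24 kg·m/s

After scattering:
λ' = λ + Δλ = 69.2 + 1.0346 = 70.2346 pm
p' = h/λ' = 6.6261e-34/7.0235e-11 = 9.4342e-24 kg·m/s

Momentum is a vector; the scattered photon's direction makes angle θ = 55° with the incident direction. The magnitude of the vector change Δp⃗ = p⃗₀ − p⃗' is found from the law of cosines:
|Δp⃗|² = p₀² + p'² − 2p₀p'cos θ
|Δp⃗|² = (9.5752e-24)² + (9.4342e-24)² − 2·9.5752e-24·9.4342e-24·cos(55°)
|Δp⃗| = 8.7785e-24 kg·m/s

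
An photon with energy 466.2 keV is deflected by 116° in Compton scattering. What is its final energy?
201.6200 keV

First convert energy to wavelength:
λ = hc/E, with hc ≈ 1239.842 keV·pm (i.e. 1239.842 eV·nm)

For E = 466.2 keV = 466200 eV:
λ = 1239.842 keV·pm / 466.2 keV
λ = 2.6595 pm

Calculate the Compton shift:
Δλ = λ_C(1 - cos(116°)) = 2.4263 × 1.4384
Δλ = 3.4899 pm

Final wavelength:
λ' = 2.6595 + 3.4899 = 6.1494 pm

Final energy:
E' = hc/λ' = 1239.842 / 6.1494 = 201.6200 keV

(Intermediate values are shown rounded; full precision is carried through to the final answer.)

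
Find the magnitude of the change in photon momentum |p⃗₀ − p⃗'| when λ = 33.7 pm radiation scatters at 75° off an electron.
2.3346e-23 kg·m/s

Photon momentum magnitude is p = h/λ.

Initial momentum:
p₀ = h/λ = 6.6261e-34/3.3700e-11 = 1.9662e-23 kg·m/s

After scattering:
λ' = λ + Δλ = 33.7 + 1.7983 = 35.4983 pm
p' = h/λ' = 6.6261e-34/3.5498e-11 = 1.8666e-23 kg·m/s

Momentum is a vector; the scattered photon's direction makes angle θ = 75° with the incident direction. The magnitude of the vector change Δp⃗ = p⃗₀ − p⃗' is found from the law of cosines:
|Δp⃗|² = p₀² + p'² − 2p₀p'cos θ
|Δp⃗|² = (1.9662e-23)² + (1.8666e-23)² − 2·1.9662e-23·1.8666e-23·cos(75°)
|Δp⃗| = 2.3346e-23 kg·m/s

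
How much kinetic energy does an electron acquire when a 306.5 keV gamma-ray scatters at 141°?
158.1415 keV

By energy conservation: K_e = E_initial - E_final

First find the scattered photon energy:
Initial wavelength: λ = hc/E = 4.0452 pm
Compton shift: Δλ = λ_C(1 - cos(141°)) = 4.3119 pm
Final wavelength: λ' = 4.0452 + 4.3119 = 8.3571 pm
Final photon energy: E' = hc/λ' = 148.3585 keV

Electron kinetic energy:
K_e = E - E' = 306.5000 - 148.3585 = 158.1415 keV

(Intermediate values are shown rounded; full precision is carried through to the final answer.)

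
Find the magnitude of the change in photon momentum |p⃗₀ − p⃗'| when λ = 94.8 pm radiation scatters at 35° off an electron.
4.1940e-24 kg·m/s

Photon momentum magnitude is p = h/λ.

Initial momentum:
p₀ = h/λ = 6.6261e-34/9.4800e-11 = 6.9895e-24 kg·m/s

After scattering:
λ' = λ + Δλ = 94.8 + 0.4388 = 95.2388 pm
p' = h/λ' = 6.6261e-34/9.5239e-11 = 6.9573e-24 kg·m/s

Momentum is a vector; the scattered photon's direction makes angle θ = 35° with the incident direction. The magnitude of the vector change Δp⃗ = p⃗₀ − p⃗' is found from the law of cosines:
|Δp⃗|² = p₀² + p'² − 2p₀p'cos θ
|Δp⃗|² = (6.9895e-24)² + (6.9573e-24)² − 2·6.9895e-24·6.9573e-24·cos(35°)
|Δp⃗| = 4.1940e-24 kg·m/s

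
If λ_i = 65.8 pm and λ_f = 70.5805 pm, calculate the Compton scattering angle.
166.00°

First find the wavelength shift:
Δλ = λ' - λ = 70.5805 - 65.8 = 4.7805 pm

Using Δλ = λ_C(1 - cos θ), with λ_C = h/(m_e·c) ≈ 2.42631024 pm:
cos θ = 1 - Δλ/λ_C
cos θ = 1 - 4.7805/2.42631024
cos θ = -0.970276

θ = arccos(-0.970276)
θ = 166.00°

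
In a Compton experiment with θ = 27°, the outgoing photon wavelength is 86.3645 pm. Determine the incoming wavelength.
86.1000 pm

From λ' = λ + Δλ, we have λ = λ' - Δλ

First calculate the Compton shift:
Δλ = λ_C(1 - cos θ)
Δλ = 2.4263 × (1 - cos(27°))
Δλ = 2.4263 × 0.1090
Δλ = 0.2645 pm

Initial wavelength:
λ = λ' - Δλ
λ = 86.3645 - 0.2645
λ = 86.1000 pm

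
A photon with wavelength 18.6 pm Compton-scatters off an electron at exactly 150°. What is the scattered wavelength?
23.1276 pm

Using the Compton formula: λ' = λ + λ_C(1 − cos θ)

For θ = 150°, cos θ = -√3/2 (exact) ≈ -0.8660, so:
1 − cos 150° = 1 − (-√3/2) ≈ 1.8660

Δλ = λ_C × 1.8660 = 2.4263 × 1.8660 = 4.5276 pm

λ' = 18.6 + 4.5276 = 23.1276 pm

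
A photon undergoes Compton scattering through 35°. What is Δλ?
0.4388 pm

Using the Compton scattering formula:
Δλ = λ_C(1 - cos θ)

where λ_C = h/(m_e·c) ≈ 2.4263 pm is the Compton wavelength of an electron.

For θ = 35°:
cos(35°) = 0.8192
1 - cos(35°) = 0.1808

Δλ = 2.4263 × 0.1808
Δλ = 0.4388 pm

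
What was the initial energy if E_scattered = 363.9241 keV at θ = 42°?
445.4000 keV

Convert final energy to wavelength (hc ≈ 1239.842 keV·pm):
λ' = hc/E' = 1239.842 / 363.9241 = 3.4069 pm

Calculate the Compton shift:
Δλ = λ_C(1 - cos(42°))
Δλ = 2.4263 × (1 - cos(42°))
Δλ = 0.6232 pm

Initial wavelength:
λ = λ' - Δλ = 3.4069 - 0.6232 = 2.7837 pm

Initial energy:
E = hc/λ = 1239.842 / 2.7837 = 445.4000 keV

(Intermediate values are shown rounded; full precision is carried through to the final answer.)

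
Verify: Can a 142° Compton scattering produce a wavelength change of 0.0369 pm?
No, inconsistent

Calculate the expected shift for θ = 142°:

Δλ_expected = λ_C(1 - cos(142°))
Δλ_expected = 2.4263 × (1 - cos(142°))
Δλ_expected = 2.4263 × 1.7880
Δλ_expected = 4.3383 pm

Given shift: 0.0369 pm
Expected shift: 4.3383 pm
Difference: 4.3014 pm

The values do not match. The given shift corresponds to θ ≈ 10.0°, not 142°.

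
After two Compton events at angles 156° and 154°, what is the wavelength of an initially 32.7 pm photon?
41.9499 pm

Apply Compton shift twice:

First scattering at θ₁ = 156°:
Δλ₁ = λ_C(1 - cos(156°))
Δλ₁ = 2.4263 × 1.9135
Δλ₁ = 4.6429 pm

After first scattering:
λ₁ = 32.7 + 4.6429 = 37.3429 pm

Second scattering at θ₂ = 154°:
Δλ₂ = λ_C(1 - cos(154°))
Δλ₂ = 2.4263 × 1.8988
Δλ₂ = 4.6071 pm

Final wavelength:
λ₂ = 37.3429 + 4.6071 = 41.9499 pm

Total shift: Δλ_total = 4.6429 + 4.6071 = 9.2499 pm

(Intermediate values are shown rounded; full precision is carried through to the final answer.)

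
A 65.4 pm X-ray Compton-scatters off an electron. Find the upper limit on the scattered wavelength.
70.2526 pm (at θ = 180°)

The Compton shift is Δλ = λ_C(1 − cos θ).

Since cos θ ranges from −1 to 1, the factor (1 − cos θ) ranges from 0 to 2; the maximum shift occurs at θ = 180° (backscattering):
Δλ_max = 2λ_C = 2 × 2.4263 pm = 4.8526 pm

Maximum scattered wavelength:
λ'_max = λ₀ + Δλ_max = 65.4 + 4.8526 = 70.2526 pm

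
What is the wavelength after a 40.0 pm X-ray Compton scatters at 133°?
44.0810 pm

Using the Compton scattering formula:
λ' = λ + Δλ = λ + λ_C(1 - cos θ)

Given:
- Initial wavelength λ = 40.0 pm
- Scattering angle θ = 133°
- Compton wavelength λ_C ≈ 2.4263 pm

Calculate the shift:
Δλ = 2.4263 × (1 - cos(133°))
Δλ = 2.4263 × 1.6820
Δλ = 4.0810 pm

Final wavelength:
λ' = 40.0 + 4.0810 = 44.0810 pm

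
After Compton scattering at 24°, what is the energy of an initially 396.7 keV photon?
371.7494 keV

First convert energy to wavelength:
λ = hc/E, with hc ≈ 1239.842 keV·pm (i.e. 1239.842 eV·nm)

For E = 396.7 keV = 396700 eV:
λ = 1239.842 keV·pm / 396.7 keV
λ = 3.1254 pm

Calculate the Compton shift:
Δλ = λ_C(1 - cos(24°)) = 2.4263 × 0.0865
Δλ = 0.2098 pm

Final wavelength:
λ' = 3.1254 + 0.2098 = 3.3352 pm

Final energy:
E' = hc/λ' = 1239.842 / 3.3352 = 371.7494 keV

(Intermediate values are shown rounded; full precision is carried through to the final answer.)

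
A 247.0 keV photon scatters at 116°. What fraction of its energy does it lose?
0.4101 (or 41.01%)

Calculate initial and final photon energies:

Initial: E₀ = 247.0 keV → λ₀ = 5.0196 pm
Compton shift: Δλ = 3.4899 pm
Final wavelength: λ' = 8.5095 pm
Final energy: E' = 145.7003 keV

Fractional energy loss:
(E₀ - E')/E₀ = (247.0000 - 145.7003)/247.0000
= 101.2997/247.0000
= 0.4101
= 41.01%

(Intermediate values are shown rounded; full precision is carried through to the final answer.)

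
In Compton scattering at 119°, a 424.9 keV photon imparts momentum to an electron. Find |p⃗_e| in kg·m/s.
2.9028e-22 kg·m/s

The electron is initially at rest, so by conservation of momentum:
p⃗_e = p⃗₀ − p⃗'  (incident photon momentum minus scattered photon momentum)

Photon momentum magnitudes (p = h/λ = E/c):
λ₀ = hc/E₀ = 2.9180 pm → p₀ = h/λ₀ = 2.2708e-22 kg·m/s
Δλ = λ_C(1 − cos 119°) = 3.6026 pm
λ' = 6.5206 pm → p' = h/λ' = 1.0162e-22 kg·m/s

The scattered photon makes angle θ = 119° with the incident direction, so by the law of cosines:
|p⃗_e|² = p₀² + p'² − 2p₀p'cos θ
|p⃗_e|² = (2.2708e-22)² + (1.0162e-22)² − 2·2.2708e-22·1.0162e-22·cos(119°)
|p⃗_e| = 2.9028e-22 kg·m/s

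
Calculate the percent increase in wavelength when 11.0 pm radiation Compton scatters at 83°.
19.3692%

Calculate the Compton shift:
Δλ = λ_C(1 - cos(83°))
Δλ = 2.4263 × (1 - cos(83°))
Δλ = 2.4263 × 0.8781
Δλ = 2.1306 pm

Percentage change:
(Δλ/λ₀) × 100 = (2.1306/11.0) × 100
= 19.3692%

(Intermediate values are shown rounded; full precision is carried through to the final answer.)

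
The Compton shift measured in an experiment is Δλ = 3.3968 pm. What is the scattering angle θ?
113.58°

From the Compton formula Δλ = λ_C(1 - cos θ), we can solve for θ:

cos θ = 1 - Δλ/λ_C

Given:
- Δλ = 3.3968 pm
- λ_C = h/(m_e·c) ≈ 2.42631024 pm

cos θ = 1 - 3.3968/2.42631024
cos θ = 1 - 1.399986
cos θ = -0.399986

θ = arccos(-0.399986)
θ = 113.58°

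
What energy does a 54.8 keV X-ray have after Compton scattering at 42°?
53.3310 keV

First convert energy to wavelength:
λ = hc/E, with hc ≈ 1239.842 keV·pm (i.e. 1239.842 eV·nm)

For E = 54.8 keV = 54800 eV:
λ = 1239.842 keV·pm / 54.8 keV
λ = 22.6249 pm

Calculate the Compton shift:
Δλ = λ_C(1 - cos(42°)) = 2.4263 × 0.2569
Δλ = 0.6232 pm

Final wavelength:
λ' = 22.6249 + 0.6232 = 23.2481 pm

Final energy:
E' = hc/λ' = 1239.842 / 23.2481 = 53.3310 keV

(Intermediate values are shown rounded; full precision is carried through to the final answer.)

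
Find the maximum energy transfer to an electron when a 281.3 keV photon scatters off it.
147.4101 keV

Maximum energy transfer occurs at θ = 180° (backscattering).

Initial photon: E₀ = 281.3 keV → λ₀ = 4.4075 pm

Maximum Compton shift (at 180°):
Δλ_max = 2λ_C = 2 × 2.4263 = 4.8526 pm

Final wavelength:
λ' = 4.4075 + 4.8526 = 9.2602 pm

Minimum photon energy (maximum energy to electron):
E'_min = hc/λ' = 133.8899 keV

Maximum electron kinetic energy:
K_max = E₀ - E'_min = 281.3000 - 133.8899 = 147.4101 keV

(Intermediate values are shown rounded; full precision is carried through to the final answer.)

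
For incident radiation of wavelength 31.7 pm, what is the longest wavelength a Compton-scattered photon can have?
36.5526 pm (at θ = 180°)

The Compton shift is Δλ = λ_C(1 − cos θ).

Since cos θ ranges from −1 to 1, the factor (1 − cos θ) ranges from 0 to 2; the maximum shift occurs at θ = 180° (backscattering):
Δλ_max = 2λ_C = 2 × 2.4263 pm = 4.8526 pm

Maximum scattered wavelength:
λ'_max = λ₀ + Δλ_max = 31.7 + 4.8526 = 36.5526 pm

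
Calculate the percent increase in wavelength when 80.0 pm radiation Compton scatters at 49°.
1.0431%

Calculate the Compton shift:
Δλ = λ_C(1 - cos(49°))
Δλ = 2.4263 × (1 - cos(49°))
Δλ = 2.4263 × 0.3439
Δλ = 0.8345 pm

Percentage change:
(Δλ/λ₀) × 100 = (0.8345/80.0) × 100
= 1.0431%

(Intermediate values are shown rounded; full precision is carried through to the final answer.)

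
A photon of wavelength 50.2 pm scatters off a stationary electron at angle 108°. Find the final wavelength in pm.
53.3761 pm

Using the Compton scattering formula:
λ' = λ + Δλ = λ + λ_C(1 - cos θ)

Given:
- Initial wavelength λ = 50.2 pm
- Scattering angle θ = 108°
- Compton wavelength λ_C ≈ 2.4263 pm

Calculate the shift:
Δλ = 2.4263 × (1 - cos(108°))
Δλ = 2.4263 × 1.3090
Δλ = 3.1761 pm

Final wavelength:
λ' = 50.2 + 3.1761 = 53.3761 pm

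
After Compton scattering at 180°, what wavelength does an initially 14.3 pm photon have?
19.1526 pm

Using the Compton formula: λ' = λ + λ_C(1 − cos θ)

For θ = 180°, cos θ = -1 (exact) = -1.0000, so:
1 − cos 180° = 1 − (-1) = 2.0000

Δλ = λ_C × 2.0000 = 2.4263 × 2.0000 = 4.8526 pm

λ' = 14.3 + 4.8526 = 19.1526 pm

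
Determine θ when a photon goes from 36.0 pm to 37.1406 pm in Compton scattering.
58.00°

First find the wavelength shift:
Δλ = λ' - λ = 37.1406 - 36.0 = 1.1406 pm

Using Δλ = λ_C(1 - cos θ), with λ_C = h/(m_e·c) ≈ 2.42631024 pm:
cos θ = 1 - Δλ/λ_C
cos θ = 1 - 1.1406/2.42631024
cos θ = 0.529903

θ = arccos(0.529903)
θ = 58.00°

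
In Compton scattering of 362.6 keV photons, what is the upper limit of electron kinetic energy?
212.7146 keV

Maximum energy transfer occurs at θ = 180° (backscattering).

Initial photon: E₀ = 362.6 keV → λ₀ = 3.4193 pm

Maximum Compton shift (at 180°):
Δλ_max = 2λ_C = 2 × 2.4263 = 4.8526 pm

Final wavelength:
λ' = 3.4193 + 4.8526 = 8.2719 pm

Minimum photon energy (maximum energy to electron):
E'_min = hc/λ' = 149.8854 keV

Maximum electron kinetic energy:
K_max = E₀ - E'_min = 362.6000 - 149.8854 = 212.7146 keV

(Intermediate values are shown rounded; full precision is carried through to the final answer.)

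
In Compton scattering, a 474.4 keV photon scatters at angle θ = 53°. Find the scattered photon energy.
346.3618 keV

First convert energy to wavelength:
λ = hc/E, with hc ≈ 1239.842 keV·pm (i.e. 1239.842 eV·nm)

For E = 474.4 keV = 474400 eV:
λ = 1239.842 keV·pm / 474.4 keV
λ = 2.6135 pm

Calculate the Compton shift:
Δλ = λ_C(1 - cos(53°)) = 2.4263 × 0.3982
Δλ = 0.9661 pm

Final wavelength:
λ' = 2.6135 + 0.9661 = 3.5796 pm

Final energy:
E' = hc/λ' = 1239.842 / 3.5796 = 346.3618 keV

(Intermediate values are shown rounded; full precision is carried through to the final answer.)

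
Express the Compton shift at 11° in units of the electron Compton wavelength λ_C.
0.0184 λ_C

The Compton shift formula is:
Δλ = λ_C(1 - cos θ)

Dividing both sides by λ_C:
Δλ/λ_C = 1 - cos θ

For θ = 11°:
Δλ/λ_C = 1 - cos(11°)
Δλ/λ_C = 1 - 0.9816
Δλ/λ_C = 0.0184

This means the shift is 0.0184 × λ_C = 0.0446 pm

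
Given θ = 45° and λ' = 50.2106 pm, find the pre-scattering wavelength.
49.5000 pm

From λ' = λ + Δλ, we have λ = λ' - Δλ

First calculate the Compton shift:
Δλ = λ_C(1 - cos θ)
Δλ = 2.4263 × (1 - cos(45°))
Δλ = 2.4263 × 0.2929
Δλ = 0.7106 pm

Initial wavelength:
λ = λ' - Δλ
λ = 50.2106 - 0.7106
λ = 49.5000 pm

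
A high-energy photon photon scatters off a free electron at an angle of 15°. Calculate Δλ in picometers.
0.0827 pm

Using the Compton scattering formula:
Δλ = λ_C(1 - cos θ)

where λ_C = h/(m_e·c) ≈ 2.4263 pm is the Compton wavelength of an electron.

For θ = 15°:
cos(15°) = 0.9659
1 - cos(15°) = 0.0341

Δλ = 2.4263 × 0.0341
Δλ = 0.0827 pm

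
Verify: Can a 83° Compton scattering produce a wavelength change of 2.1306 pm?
Yes, consistent

Calculate the expected shift for θ = 83°:

Δλ_expected = λ_C(1 - cos(83°))
Δλ_expected = 2.4263 × (1 - cos(83°))
Δλ_expected = 2.4263 × 0.8781
Δλ_expected = 2.1306 pm

Given shift: 2.1306 pm
Expected shift: 2.1306 pm
Difference: 0.0000 pm

The values match. This is consistent with Compton scattering at the stated angle.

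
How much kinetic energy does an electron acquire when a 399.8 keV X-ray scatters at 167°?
242.6907 keV

By energy conservation: K_e = E_initial - E_final

First find the scattered photon energy:
Initial wavelength: λ = hc/E = 3.1012 pm
Compton shift: Δλ = λ_C(1 - cos(167°)) = 4.7904 pm
Final wavelength: λ' = 3.1012 + 4.7904 = 7.8916 pm
Final photon energy: E' = hc/λ' = 157.1093 keV

Electron kinetic energy:
K_e = E - E' = 399.8000 - 157.1093 = 242.6907 keV

(Intermediate values are shown rounded; full precision is carried through to the final answer.)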